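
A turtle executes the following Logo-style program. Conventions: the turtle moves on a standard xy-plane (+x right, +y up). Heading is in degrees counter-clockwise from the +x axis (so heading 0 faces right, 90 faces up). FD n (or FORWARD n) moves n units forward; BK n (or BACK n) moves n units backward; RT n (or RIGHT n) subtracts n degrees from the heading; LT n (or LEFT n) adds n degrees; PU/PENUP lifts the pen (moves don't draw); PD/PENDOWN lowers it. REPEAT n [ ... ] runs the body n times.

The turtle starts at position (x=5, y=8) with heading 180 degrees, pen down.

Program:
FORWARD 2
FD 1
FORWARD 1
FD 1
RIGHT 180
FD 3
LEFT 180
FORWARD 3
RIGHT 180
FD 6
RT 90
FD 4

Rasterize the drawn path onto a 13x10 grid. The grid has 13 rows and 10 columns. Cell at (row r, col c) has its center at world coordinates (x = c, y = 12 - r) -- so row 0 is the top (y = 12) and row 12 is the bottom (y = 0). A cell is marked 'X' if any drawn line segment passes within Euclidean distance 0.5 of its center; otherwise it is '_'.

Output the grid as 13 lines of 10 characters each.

Segment 0: (5,8) -> (3,8)
Segment 1: (3,8) -> (2,8)
Segment 2: (2,8) -> (1,8)
Segment 3: (1,8) -> (0,8)
Segment 4: (0,8) -> (3,8)
Segment 5: (3,8) -> (0,8)
Segment 6: (0,8) -> (6,8)
Segment 7: (6,8) -> (6,4)

Answer: __________
__________
__________
__________
XXXXXXX___
______X___
______X___
______X___
______X___
__________
__________
__________
__________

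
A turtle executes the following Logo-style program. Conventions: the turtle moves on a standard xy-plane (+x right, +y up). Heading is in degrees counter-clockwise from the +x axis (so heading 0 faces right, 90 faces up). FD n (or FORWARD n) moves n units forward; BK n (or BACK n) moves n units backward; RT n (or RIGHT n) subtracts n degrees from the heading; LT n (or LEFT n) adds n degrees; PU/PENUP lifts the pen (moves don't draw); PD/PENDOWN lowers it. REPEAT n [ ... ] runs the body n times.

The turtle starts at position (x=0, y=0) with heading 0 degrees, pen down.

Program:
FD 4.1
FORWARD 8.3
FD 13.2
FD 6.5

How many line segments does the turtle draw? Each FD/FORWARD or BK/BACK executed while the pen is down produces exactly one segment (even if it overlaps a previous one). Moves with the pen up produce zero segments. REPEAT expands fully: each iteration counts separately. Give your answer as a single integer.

Answer: 4

Derivation:
Executing turtle program step by step:
Start: pos=(0,0), heading=0, pen down
FD 4.1: (0,0) -> (4.1,0) [heading=0, draw]
FD 8.3: (4.1,0) -> (12.4,0) [heading=0, draw]
FD 13.2: (12.4,0) -> (25.6,0) [heading=0, draw]
FD 6.5: (25.6,0) -> (32.1,0) [heading=0, draw]
Final: pos=(32.1,0), heading=0, 4 segment(s) drawn
Segments drawn: 4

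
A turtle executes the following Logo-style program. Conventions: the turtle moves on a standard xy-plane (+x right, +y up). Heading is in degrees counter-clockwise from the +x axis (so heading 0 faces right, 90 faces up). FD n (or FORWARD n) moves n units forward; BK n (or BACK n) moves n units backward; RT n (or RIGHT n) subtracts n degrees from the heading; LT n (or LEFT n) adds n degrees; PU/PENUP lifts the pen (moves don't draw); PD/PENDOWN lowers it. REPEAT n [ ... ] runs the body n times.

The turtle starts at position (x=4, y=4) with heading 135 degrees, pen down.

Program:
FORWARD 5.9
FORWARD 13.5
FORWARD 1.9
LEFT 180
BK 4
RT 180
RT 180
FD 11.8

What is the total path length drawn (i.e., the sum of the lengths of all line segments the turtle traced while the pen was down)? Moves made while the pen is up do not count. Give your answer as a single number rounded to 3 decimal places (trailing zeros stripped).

Executing turtle program step by step:
Start: pos=(4,4), heading=135, pen down
FD 5.9: (4,4) -> (-0.172,8.172) [heading=135, draw]
FD 13.5: (-0.172,8.172) -> (-9.718,17.718) [heading=135, draw]
FD 1.9: (-9.718,17.718) -> (-11.061,19.061) [heading=135, draw]
LT 180: heading 135 -> 315
BK 4: (-11.061,19.061) -> (-13.89,21.89) [heading=315, draw]
RT 180: heading 315 -> 135
RT 180: heading 135 -> 315
FD 11.8: (-13.89,21.89) -> (-5.546,13.546) [heading=315, draw]
Final: pos=(-5.546,13.546), heading=315, 5 segment(s) drawn

Segment lengths:
  seg 1: (4,4) -> (-0.172,8.172), length = 5.9
  seg 2: (-0.172,8.172) -> (-9.718,17.718), length = 13.5
  seg 3: (-9.718,17.718) -> (-11.061,19.061), length = 1.9
  seg 4: (-11.061,19.061) -> (-13.89,21.89), length = 4
  seg 5: (-13.89,21.89) -> (-5.546,13.546), length = 11.8
Total = 37.1

Answer: 37.1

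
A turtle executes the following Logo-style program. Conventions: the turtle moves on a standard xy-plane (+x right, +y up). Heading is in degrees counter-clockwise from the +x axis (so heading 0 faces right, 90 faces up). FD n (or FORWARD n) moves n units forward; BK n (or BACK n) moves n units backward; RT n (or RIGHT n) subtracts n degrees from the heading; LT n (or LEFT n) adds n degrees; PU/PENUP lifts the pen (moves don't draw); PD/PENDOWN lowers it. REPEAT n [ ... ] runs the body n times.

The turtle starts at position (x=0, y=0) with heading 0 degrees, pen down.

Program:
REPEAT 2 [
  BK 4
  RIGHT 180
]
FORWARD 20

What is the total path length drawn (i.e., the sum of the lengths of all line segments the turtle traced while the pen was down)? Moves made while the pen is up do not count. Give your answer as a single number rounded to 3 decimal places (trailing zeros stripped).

Executing turtle program step by step:
Start: pos=(0,0), heading=0, pen down
REPEAT 2 [
  -- iteration 1/2 --
  BK 4: (0,0) -> (-4,0) [heading=0, draw]
  RT 180: heading 0 -> 180
  -- iteration 2/2 --
  BK 4: (-4,0) -> (0,0) [heading=180, draw]
  RT 180: heading 180 -> 0
]
FD 20: (0,0) -> (20,0) [heading=0, draw]
Final: pos=(20,0), heading=0, 3 segment(s) drawn

Segment lengths:
  seg 1: (0,0) -> (-4,0), length = 4
  seg 2: (-4,0) -> (0,0), length = 4
  seg 3: (0,0) -> (20,0), length = 20
Total = 28

Answer: 28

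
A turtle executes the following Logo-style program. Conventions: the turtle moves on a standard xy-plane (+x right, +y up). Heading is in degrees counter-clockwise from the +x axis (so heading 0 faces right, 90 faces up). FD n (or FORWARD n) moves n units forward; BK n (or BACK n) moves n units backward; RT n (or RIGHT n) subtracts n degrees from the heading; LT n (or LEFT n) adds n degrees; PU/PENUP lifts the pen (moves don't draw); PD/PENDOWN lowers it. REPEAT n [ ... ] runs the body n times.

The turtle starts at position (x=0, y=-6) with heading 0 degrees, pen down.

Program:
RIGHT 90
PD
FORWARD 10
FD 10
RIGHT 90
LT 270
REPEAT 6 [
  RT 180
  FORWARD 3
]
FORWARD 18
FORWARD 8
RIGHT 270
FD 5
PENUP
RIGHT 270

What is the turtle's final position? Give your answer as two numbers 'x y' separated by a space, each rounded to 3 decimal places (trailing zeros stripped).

Executing turtle program step by step:
Start: pos=(0,-6), heading=0, pen down
RT 90: heading 0 -> 270
PD: pen down
FD 10: (0,-6) -> (0,-16) [heading=270, draw]
FD 10: (0,-16) -> (0,-26) [heading=270, draw]
RT 90: heading 270 -> 180
LT 270: heading 180 -> 90
REPEAT 6 [
  -- iteration 1/6 --
  RT 180: heading 90 -> 270
  FD 3: (0,-26) -> (0,-29) [heading=270, draw]
  -- iteration 2/6 --
  RT 180: heading 270 -> 90
  FD 3: (0,-29) -> (0,-26) [heading=90, draw]
  -- iteration 3/6 --
  RT 180: heading 90 -> 270
  FD 3: (0,-26) -> (0,-29) [heading=270, draw]
  -- iteration 4/6 --
  RT 180: heading 270 -> 90
  FD 3: (0,-29) -> (0,-26) [heading=90, draw]
  -- iteration 5/6 --
  RT 180: heading 90 -> 270
  FD 3: (0,-26) -> (0,-29) [heading=270, draw]
  -- iteration 6/6 --
  RT 180: heading 270 -> 90
  FD 3: (0,-29) -> (0,-26) [heading=90, draw]
]
FD 18: (0,-26) -> (0,-8) [heading=90, draw]
FD 8: (0,-8) -> (0,0) [heading=90, draw]
RT 270: heading 90 -> 180
FD 5: (0,0) -> (-5,0) [heading=180, draw]
PU: pen up
RT 270: heading 180 -> 270
Final: pos=(-5,0), heading=270, 11 segment(s) drawn

Answer: -5 0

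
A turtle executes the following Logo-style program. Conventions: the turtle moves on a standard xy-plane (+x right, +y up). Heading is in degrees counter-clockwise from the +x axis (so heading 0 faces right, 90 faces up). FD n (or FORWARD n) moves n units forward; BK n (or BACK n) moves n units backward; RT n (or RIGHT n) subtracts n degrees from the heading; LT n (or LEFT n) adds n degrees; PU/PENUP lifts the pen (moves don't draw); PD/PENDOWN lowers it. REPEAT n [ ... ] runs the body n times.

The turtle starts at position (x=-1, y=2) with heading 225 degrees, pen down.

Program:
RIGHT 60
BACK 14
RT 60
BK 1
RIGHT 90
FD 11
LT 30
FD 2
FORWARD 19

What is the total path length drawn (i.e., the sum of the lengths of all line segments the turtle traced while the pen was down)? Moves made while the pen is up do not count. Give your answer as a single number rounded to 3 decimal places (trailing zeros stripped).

Answer: 47

Derivation:
Executing turtle program step by step:
Start: pos=(-1,2), heading=225, pen down
RT 60: heading 225 -> 165
BK 14: (-1,2) -> (12.523,-1.623) [heading=165, draw]
RT 60: heading 165 -> 105
BK 1: (12.523,-1.623) -> (12.782,-2.589) [heading=105, draw]
RT 90: heading 105 -> 15
FD 11: (12.782,-2.589) -> (23.407,0.258) [heading=15, draw]
LT 30: heading 15 -> 45
FD 2: (23.407,0.258) -> (24.821,1.672) [heading=45, draw]
FD 19: (24.821,1.672) -> (38.256,15.107) [heading=45, draw]
Final: pos=(38.256,15.107), heading=45, 5 segment(s) drawn

Segment lengths:
  seg 1: (-1,2) -> (12.523,-1.623), length = 14
  seg 2: (12.523,-1.623) -> (12.782,-2.589), length = 1
  seg 3: (12.782,-2.589) -> (23.407,0.258), length = 11
  seg 4: (23.407,0.258) -> (24.821,1.672), length = 2
  seg 5: (24.821,1.672) -> (38.256,15.107), length = 19
Total = 47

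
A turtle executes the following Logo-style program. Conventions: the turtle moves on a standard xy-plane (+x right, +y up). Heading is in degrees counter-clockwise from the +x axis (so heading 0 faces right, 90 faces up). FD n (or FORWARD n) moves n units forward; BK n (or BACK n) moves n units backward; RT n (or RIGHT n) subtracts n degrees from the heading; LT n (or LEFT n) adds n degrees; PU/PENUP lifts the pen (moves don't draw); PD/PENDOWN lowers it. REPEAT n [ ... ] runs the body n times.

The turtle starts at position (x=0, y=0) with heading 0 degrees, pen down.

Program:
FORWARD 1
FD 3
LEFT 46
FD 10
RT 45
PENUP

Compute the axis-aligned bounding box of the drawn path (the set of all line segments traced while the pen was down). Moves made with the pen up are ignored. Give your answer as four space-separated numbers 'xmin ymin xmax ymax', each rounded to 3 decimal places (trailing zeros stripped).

Executing turtle program step by step:
Start: pos=(0,0), heading=0, pen down
FD 1: (0,0) -> (1,0) [heading=0, draw]
FD 3: (1,0) -> (4,0) [heading=0, draw]
LT 46: heading 0 -> 46
FD 10: (4,0) -> (10.947,7.193) [heading=46, draw]
RT 45: heading 46 -> 1
PU: pen up
Final: pos=(10.947,7.193), heading=1, 3 segment(s) drawn

Segment endpoints: x in {0, 1, 4, 10.947}, y in {0, 7.193}
xmin=0, ymin=0, xmax=10.947, ymax=7.193

Answer: 0 0 10.947 7.193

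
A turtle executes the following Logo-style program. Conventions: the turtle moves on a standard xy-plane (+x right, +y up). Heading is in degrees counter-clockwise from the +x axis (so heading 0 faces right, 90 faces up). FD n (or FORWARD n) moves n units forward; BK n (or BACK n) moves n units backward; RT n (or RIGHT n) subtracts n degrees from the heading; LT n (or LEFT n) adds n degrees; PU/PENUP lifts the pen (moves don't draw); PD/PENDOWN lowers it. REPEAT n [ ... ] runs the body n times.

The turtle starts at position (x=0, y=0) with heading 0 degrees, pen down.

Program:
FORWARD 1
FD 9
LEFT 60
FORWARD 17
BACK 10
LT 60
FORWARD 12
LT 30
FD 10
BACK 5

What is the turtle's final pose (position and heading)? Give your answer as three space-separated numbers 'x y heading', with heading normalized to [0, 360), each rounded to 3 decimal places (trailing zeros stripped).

Answer: 3.17 18.954 150

Derivation:
Executing turtle program step by step:
Start: pos=(0,0), heading=0, pen down
FD 1: (0,0) -> (1,0) [heading=0, draw]
FD 9: (1,0) -> (10,0) [heading=0, draw]
LT 60: heading 0 -> 60
FD 17: (10,0) -> (18.5,14.722) [heading=60, draw]
BK 10: (18.5,14.722) -> (13.5,6.062) [heading=60, draw]
LT 60: heading 60 -> 120
FD 12: (13.5,6.062) -> (7.5,16.454) [heading=120, draw]
LT 30: heading 120 -> 150
FD 10: (7.5,16.454) -> (-1.16,21.454) [heading=150, draw]
BK 5: (-1.16,21.454) -> (3.17,18.954) [heading=150, draw]
Final: pos=(3.17,18.954), heading=150, 7 segment(s) drawn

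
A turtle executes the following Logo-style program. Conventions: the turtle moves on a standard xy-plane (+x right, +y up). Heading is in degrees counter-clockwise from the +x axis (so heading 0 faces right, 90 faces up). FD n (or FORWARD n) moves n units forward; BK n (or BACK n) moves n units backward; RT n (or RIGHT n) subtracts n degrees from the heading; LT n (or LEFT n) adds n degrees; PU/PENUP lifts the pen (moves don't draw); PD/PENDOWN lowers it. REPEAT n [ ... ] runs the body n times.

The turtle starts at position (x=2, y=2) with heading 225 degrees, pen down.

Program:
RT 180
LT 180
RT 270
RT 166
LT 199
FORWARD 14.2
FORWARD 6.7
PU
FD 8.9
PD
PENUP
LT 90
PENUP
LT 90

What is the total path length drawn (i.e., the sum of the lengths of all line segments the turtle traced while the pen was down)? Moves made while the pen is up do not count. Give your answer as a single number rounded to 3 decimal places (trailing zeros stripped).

Executing turtle program step by step:
Start: pos=(2,2), heading=225, pen down
RT 180: heading 225 -> 45
LT 180: heading 45 -> 225
RT 270: heading 225 -> 315
RT 166: heading 315 -> 149
LT 199: heading 149 -> 348
FD 14.2: (2,2) -> (15.89,-0.952) [heading=348, draw]
FD 6.7: (15.89,-0.952) -> (22.443,-2.345) [heading=348, draw]
PU: pen up
FD 8.9: (22.443,-2.345) -> (31.149,-4.196) [heading=348, move]
PD: pen down
PU: pen up
LT 90: heading 348 -> 78
PU: pen up
LT 90: heading 78 -> 168
Final: pos=(31.149,-4.196), heading=168, 2 segment(s) drawn

Segment lengths:
  seg 1: (2,2) -> (15.89,-0.952), length = 14.2
  seg 2: (15.89,-0.952) -> (22.443,-2.345), length = 6.7
Total = 20.9

Answer: 20.9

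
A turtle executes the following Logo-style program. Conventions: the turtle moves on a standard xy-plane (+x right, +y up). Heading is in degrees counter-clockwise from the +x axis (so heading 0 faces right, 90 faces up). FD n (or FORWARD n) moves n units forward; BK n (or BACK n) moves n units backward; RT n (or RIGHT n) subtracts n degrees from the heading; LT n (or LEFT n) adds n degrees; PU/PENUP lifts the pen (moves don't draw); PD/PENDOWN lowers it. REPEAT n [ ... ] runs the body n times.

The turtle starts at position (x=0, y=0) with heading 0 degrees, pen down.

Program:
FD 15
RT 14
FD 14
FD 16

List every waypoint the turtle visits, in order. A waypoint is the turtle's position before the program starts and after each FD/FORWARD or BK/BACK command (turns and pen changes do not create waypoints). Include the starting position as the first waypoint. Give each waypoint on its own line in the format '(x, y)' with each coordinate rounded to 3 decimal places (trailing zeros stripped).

Answer: (0, 0)
(15, 0)
(28.584, -3.387)
(44.109, -7.258)

Derivation:
Executing turtle program step by step:
Start: pos=(0,0), heading=0, pen down
FD 15: (0,0) -> (15,0) [heading=0, draw]
RT 14: heading 0 -> 346
FD 14: (15,0) -> (28.584,-3.387) [heading=346, draw]
FD 16: (28.584,-3.387) -> (44.109,-7.258) [heading=346, draw]
Final: pos=(44.109,-7.258), heading=346, 3 segment(s) drawn
Waypoints (4 total):
(0, 0)
(15, 0)
(28.584, -3.387)
(44.109, -7.258)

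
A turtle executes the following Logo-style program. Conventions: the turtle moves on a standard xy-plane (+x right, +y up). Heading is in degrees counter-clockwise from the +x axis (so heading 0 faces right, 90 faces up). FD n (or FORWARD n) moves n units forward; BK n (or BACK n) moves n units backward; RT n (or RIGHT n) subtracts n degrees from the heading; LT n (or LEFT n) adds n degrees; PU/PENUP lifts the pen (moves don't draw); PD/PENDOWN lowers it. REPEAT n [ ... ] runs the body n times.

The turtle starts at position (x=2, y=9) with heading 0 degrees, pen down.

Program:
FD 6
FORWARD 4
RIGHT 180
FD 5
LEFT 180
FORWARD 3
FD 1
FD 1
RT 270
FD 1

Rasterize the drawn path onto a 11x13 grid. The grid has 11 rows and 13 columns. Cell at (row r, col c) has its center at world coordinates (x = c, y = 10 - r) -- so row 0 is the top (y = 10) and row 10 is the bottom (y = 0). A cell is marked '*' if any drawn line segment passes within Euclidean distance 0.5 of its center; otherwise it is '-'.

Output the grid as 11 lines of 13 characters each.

Answer: ------------*
--***********
-------------
-------------
-------------
-------------
-------------
-------------
-------------
-------------
-------------

Derivation:
Segment 0: (2,9) -> (8,9)
Segment 1: (8,9) -> (12,9)
Segment 2: (12,9) -> (7,9)
Segment 3: (7,9) -> (10,9)
Segment 4: (10,9) -> (11,9)
Segment 5: (11,9) -> (12,9)
Segment 6: (12,9) -> (12,10)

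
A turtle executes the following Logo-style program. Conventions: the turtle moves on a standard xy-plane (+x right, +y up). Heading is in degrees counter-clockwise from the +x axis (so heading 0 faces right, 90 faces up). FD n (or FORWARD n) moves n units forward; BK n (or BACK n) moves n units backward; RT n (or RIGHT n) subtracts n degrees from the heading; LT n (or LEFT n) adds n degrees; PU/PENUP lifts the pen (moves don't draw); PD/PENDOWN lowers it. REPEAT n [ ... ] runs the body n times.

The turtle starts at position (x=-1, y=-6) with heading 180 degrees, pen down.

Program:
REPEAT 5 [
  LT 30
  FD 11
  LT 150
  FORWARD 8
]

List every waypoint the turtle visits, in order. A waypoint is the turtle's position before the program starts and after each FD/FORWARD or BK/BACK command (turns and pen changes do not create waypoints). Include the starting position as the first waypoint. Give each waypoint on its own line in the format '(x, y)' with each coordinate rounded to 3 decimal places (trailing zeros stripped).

Answer: (-1, -6)
(-10.526, -11.5)
(-2.526, -11.5)
(7, -6)
(-1, -6)
(-10.526, -11.5)
(-2.526, -11.5)
(7, -6)
(-1, -6)
(-10.526, -11.5)
(-2.526, -11.5)

Derivation:
Executing turtle program step by step:
Start: pos=(-1,-6), heading=180, pen down
REPEAT 5 [
  -- iteration 1/5 --
  LT 30: heading 180 -> 210
  FD 11: (-1,-6) -> (-10.526,-11.5) [heading=210, draw]
  LT 150: heading 210 -> 0
  FD 8: (-10.526,-11.5) -> (-2.526,-11.5) [heading=0, draw]
  -- iteration 2/5 --
  LT 30: heading 0 -> 30
  FD 11: (-2.526,-11.5) -> (7,-6) [heading=30, draw]
  LT 150: heading 30 -> 180
  FD 8: (7,-6) -> (-1,-6) [heading=180, draw]
  -- iteration 3/5 --
  LT 30: heading 180 -> 210
  FD 11: (-1,-6) -> (-10.526,-11.5) [heading=210, draw]
  LT 150: heading 210 -> 0
  FD 8: (-10.526,-11.5) -> (-2.526,-11.5) [heading=0, draw]
  -- iteration 4/5 --
  LT 30: heading 0 -> 30
  FD 11: (-2.526,-11.5) -> (7,-6) [heading=30, draw]
  LT 150: heading 30 -> 180
  FD 8: (7,-6) -> (-1,-6) [heading=180, draw]
  -- iteration 5/5 --
  LT 30: heading 180 -> 210
  FD 11: (-1,-6) -> (-10.526,-11.5) [heading=210, draw]
  LT 150: heading 210 -> 0
  FD 8: (-10.526,-11.5) -> (-2.526,-11.5) [heading=0, draw]
]
Final: pos=(-2.526,-11.5), heading=0, 10 segment(s) drawn
Waypoints (11 total):
(-1, -6)
(-10.526, -11.5)
(-2.526, -11.5)
(7, -6)
(-1, -6)
(-10.526, -11.5)
(-2.526, -11.5)
(7, -6)
(-1, -6)
(-10.526, -11.5)
(-2.526, -11.5)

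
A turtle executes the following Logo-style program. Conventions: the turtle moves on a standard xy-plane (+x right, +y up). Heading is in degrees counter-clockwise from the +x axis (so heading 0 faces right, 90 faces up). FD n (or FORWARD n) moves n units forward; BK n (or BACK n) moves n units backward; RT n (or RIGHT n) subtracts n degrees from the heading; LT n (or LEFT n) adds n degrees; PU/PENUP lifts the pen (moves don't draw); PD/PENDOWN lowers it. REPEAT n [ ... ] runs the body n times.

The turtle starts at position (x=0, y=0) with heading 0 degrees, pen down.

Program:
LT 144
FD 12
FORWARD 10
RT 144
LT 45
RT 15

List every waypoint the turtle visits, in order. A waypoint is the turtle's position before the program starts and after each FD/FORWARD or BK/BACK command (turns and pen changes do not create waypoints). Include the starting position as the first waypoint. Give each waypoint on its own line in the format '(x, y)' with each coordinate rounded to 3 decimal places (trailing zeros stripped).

Answer: (0, 0)
(-9.708, 7.053)
(-17.798, 12.931)

Derivation:
Executing turtle program step by step:
Start: pos=(0,0), heading=0, pen down
LT 144: heading 0 -> 144
FD 12: (0,0) -> (-9.708,7.053) [heading=144, draw]
FD 10: (-9.708,7.053) -> (-17.798,12.931) [heading=144, draw]
RT 144: heading 144 -> 0
LT 45: heading 0 -> 45
RT 15: heading 45 -> 30
Final: pos=(-17.798,12.931), heading=30, 2 segment(s) drawn
Waypoints (3 total):
(0, 0)
(-9.708, 7.053)
(-17.798, 12.931)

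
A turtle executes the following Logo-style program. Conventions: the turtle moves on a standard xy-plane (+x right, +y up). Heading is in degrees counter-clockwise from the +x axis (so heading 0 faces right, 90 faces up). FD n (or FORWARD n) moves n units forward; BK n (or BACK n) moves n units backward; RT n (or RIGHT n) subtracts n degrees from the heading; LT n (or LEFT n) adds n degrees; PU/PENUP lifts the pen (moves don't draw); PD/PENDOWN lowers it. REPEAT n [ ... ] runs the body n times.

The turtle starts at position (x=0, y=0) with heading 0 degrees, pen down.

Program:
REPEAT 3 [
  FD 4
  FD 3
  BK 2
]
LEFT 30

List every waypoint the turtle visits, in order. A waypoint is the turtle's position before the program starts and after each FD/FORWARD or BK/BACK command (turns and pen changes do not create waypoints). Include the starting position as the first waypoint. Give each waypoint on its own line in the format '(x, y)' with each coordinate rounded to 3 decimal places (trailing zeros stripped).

Executing turtle program step by step:
Start: pos=(0,0), heading=0, pen down
REPEAT 3 [
  -- iteration 1/3 --
  FD 4: (0,0) -> (4,0) [heading=0, draw]
  FD 3: (4,0) -> (7,0) [heading=0, draw]
  BK 2: (7,0) -> (5,0) [heading=0, draw]
  -- iteration 2/3 --
  FD 4: (5,0) -> (9,0) [heading=0, draw]
  FD 3: (9,0) -> (12,0) [heading=0, draw]
  BK 2: (12,0) -> (10,0) [heading=0, draw]
  -- iteration 3/3 --
  FD 4: (10,0) -> (14,0) [heading=0, draw]
  FD 3: (14,0) -> (17,0) [heading=0, draw]
  BK 2: (17,0) -> (15,0) [heading=0, draw]
]
LT 30: heading 0 -> 30
Final: pos=(15,0), heading=30, 9 segment(s) drawn
Waypoints (10 total):
(0, 0)
(4, 0)
(7, 0)
(5, 0)
(9, 0)
(12, 0)
(10, 0)
(14, 0)
(17, 0)
(15, 0)

Answer: (0, 0)
(4, 0)
(7, 0)
(5, 0)
(9, 0)
(12, 0)
(10, 0)
(14, 0)
(17, 0)
(15, 0)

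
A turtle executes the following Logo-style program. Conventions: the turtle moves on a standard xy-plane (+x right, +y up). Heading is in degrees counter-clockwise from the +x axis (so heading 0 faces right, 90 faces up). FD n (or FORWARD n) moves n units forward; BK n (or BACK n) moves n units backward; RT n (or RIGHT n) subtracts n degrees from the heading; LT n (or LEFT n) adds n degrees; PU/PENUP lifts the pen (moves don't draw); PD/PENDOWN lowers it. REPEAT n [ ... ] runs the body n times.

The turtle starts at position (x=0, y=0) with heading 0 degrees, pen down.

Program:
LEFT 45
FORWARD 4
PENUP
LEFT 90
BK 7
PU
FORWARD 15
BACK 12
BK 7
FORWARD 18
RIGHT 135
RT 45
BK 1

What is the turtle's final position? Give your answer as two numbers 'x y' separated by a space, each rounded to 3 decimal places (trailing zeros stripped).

Executing turtle program step by step:
Start: pos=(0,0), heading=0, pen down
LT 45: heading 0 -> 45
FD 4: (0,0) -> (2.828,2.828) [heading=45, draw]
PU: pen up
LT 90: heading 45 -> 135
BK 7: (2.828,2.828) -> (7.778,-2.121) [heading=135, move]
PU: pen up
FD 15: (7.778,-2.121) -> (-2.828,8.485) [heading=135, move]
BK 12: (-2.828,8.485) -> (5.657,0) [heading=135, move]
BK 7: (5.657,0) -> (10.607,-4.95) [heading=135, move]
FD 18: (10.607,-4.95) -> (-2.121,7.778) [heading=135, move]
RT 135: heading 135 -> 0
RT 45: heading 0 -> 315
BK 1: (-2.121,7.778) -> (-2.828,8.485) [heading=315, move]
Final: pos=(-2.828,8.485), heading=315, 1 segment(s) drawn

Answer: -2.828 8.485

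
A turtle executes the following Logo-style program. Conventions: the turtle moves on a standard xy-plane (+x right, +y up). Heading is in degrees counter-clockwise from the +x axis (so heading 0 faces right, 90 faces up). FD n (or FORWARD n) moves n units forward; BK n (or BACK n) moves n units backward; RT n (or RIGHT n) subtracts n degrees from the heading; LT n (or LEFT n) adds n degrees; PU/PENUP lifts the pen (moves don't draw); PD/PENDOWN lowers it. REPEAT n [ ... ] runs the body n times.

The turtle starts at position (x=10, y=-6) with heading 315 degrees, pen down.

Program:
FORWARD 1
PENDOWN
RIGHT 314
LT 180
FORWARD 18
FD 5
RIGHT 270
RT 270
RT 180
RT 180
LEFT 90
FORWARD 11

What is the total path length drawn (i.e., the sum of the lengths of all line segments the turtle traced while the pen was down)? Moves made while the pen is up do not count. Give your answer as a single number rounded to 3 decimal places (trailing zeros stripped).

Executing turtle program step by step:
Start: pos=(10,-6), heading=315, pen down
FD 1: (10,-6) -> (10.707,-6.707) [heading=315, draw]
PD: pen down
RT 314: heading 315 -> 1
LT 180: heading 1 -> 181
FD 18: (10.707,-6.707) -> (-7.29,-7.021) [heading=181, draw]
FD 5: (-7.29,-7.021) -> (-12.289,-7.109) [heading=181, draw]
RT 270: heading 181 -> 271
RT 270: heading 271 -> 1
RT 180: heading 1 -> 181
RT 180: heading 181 -> 1
LT 90: heading 1 -> 91
FD 11: (-12.289,-7.109) -> (-12.481,3.89) [heading=91, draw]
Final: pos=(-12.481,3.89), heading=91, 4 segment(s) drawn

Segment lengths:
  seg 1: (10,-6) -> (10.707,-6.707), length = 1
  seg 2: (10.707,-6.707) -> (-7.29,-7.021), length = 18
  seg 3: (-7.29,-7.021) -> (-12.289,-7.109), length = 5
  seg 4: (-12.289,-7.109) -> (-12.481,3.89), length = 11
Total = 35

Answer: 35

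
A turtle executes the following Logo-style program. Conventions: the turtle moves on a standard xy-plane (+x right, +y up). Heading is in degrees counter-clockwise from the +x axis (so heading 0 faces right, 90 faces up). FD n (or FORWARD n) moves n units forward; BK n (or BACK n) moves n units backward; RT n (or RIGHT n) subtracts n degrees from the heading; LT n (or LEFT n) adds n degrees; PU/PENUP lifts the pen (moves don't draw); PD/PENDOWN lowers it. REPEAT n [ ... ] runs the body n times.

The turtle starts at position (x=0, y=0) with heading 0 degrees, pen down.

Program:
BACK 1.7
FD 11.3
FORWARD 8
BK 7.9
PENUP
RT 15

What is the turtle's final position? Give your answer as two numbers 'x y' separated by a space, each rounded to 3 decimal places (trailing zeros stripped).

Answer: 9.7 0

Derivation:
Executing turtle program step by step:
Start: pos=(0,0), heading=0, pen down
BK 1.7: (0,0) -> (-1.7,0) [heading=0, draw]
FD 11.3: (-1.7,0) -> (9.6,0) [heading=0, draw]
FD 8: (9.6,0) -> (17.6,0) [heading=0, draw]
BK 7.9: (17.6,0) -> (9.7,0) [heading=0, draw]
PU: pen up
RT 15: heading 0 -> 345
Final: pos=(9.7,0), heading=345, 4 segment(s) drawn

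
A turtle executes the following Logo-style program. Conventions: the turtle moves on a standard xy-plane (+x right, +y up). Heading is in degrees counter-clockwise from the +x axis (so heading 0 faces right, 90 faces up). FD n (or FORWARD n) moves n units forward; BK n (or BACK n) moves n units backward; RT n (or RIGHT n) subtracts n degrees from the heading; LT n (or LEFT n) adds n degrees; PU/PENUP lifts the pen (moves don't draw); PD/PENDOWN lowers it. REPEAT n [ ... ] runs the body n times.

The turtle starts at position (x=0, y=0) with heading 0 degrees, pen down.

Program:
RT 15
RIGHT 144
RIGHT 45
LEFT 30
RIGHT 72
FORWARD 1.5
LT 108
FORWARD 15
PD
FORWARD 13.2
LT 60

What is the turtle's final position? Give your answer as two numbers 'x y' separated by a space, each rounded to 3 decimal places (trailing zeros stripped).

Answer: -21.567 -17.499

Derivation:
Executing turtle program step by step:
Start: pos=(0,0), heading=0, pen down
RT 15: heading 0 -> 345
RT 144: heading 345 -> 201
RT 45: heading 201 -> 156
LT 30: heading 156 -> 186
RT 72: heading 186 -> 114
FD 1.5: (0,0) -> (-0.61,1.37) [heading=114, draw]
LT 108: heading 114 -> 222
FD 15: (-0.61,1.37) -> (-11.757,-8.667) [heading=222, draw]
PD: pen down
FD 13.2: (-11.757,-8.667) -> (-21.567,-17.499) [heading=222, draw]
LT 60: heading 222 -> 282
Final: pos=(-21.567,-17.499), heading=282, 3 segment(s) drawn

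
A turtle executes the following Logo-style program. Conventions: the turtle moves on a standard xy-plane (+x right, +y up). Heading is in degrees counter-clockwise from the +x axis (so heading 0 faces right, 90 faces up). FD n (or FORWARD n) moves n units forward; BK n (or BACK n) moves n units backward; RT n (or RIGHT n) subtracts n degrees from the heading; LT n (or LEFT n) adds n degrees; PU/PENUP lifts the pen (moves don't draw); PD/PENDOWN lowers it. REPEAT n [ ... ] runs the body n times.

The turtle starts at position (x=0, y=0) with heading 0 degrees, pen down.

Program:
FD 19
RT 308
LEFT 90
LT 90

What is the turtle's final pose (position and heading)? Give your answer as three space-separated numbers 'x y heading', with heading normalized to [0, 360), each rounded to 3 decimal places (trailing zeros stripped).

Answer: 19 0 232

Derivation:
Executing turtle program step by step:
Start: pos=(0,0), heading=0, pen down
FD 19: (0,0) -> (19,0) [heading=0, draw]
RT 308: heading 0 -> 52
LT 90: heading 52 -> 142
LT 90: heading 142 -> 232
Final: pos=(19,0), heading=232, 1 segment(s) drawn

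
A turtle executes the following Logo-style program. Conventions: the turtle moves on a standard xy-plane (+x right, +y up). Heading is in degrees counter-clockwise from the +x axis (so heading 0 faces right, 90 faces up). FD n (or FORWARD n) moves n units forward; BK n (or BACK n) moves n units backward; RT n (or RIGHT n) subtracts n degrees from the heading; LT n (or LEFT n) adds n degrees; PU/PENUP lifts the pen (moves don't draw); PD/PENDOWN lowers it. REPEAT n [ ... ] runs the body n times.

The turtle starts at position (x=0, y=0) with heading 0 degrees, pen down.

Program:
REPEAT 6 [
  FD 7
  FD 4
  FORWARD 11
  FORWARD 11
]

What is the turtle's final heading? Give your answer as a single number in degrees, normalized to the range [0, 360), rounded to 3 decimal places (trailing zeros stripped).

Executing turtle program step by step:
Start: pos=(0,0), heading=0, pen down
REPEAT 6 [
  -- iteration 1/6 --
  FD 7: (0,0) -> (7,0) [heading=0, draw]
  FD 4: (7,0) -> (11,0) [heading=0, draw]
  FD 11: (11,0) -> (22,0) [heading=0, draw]
  FD 11: (22,0) -> (33,0) [heading=0, draw]
  -- iteration 2/6 --
  FD 7: (33,0) -> (40,0) [heading=0, draw]
  FD 4: (40,0) -> (44,0) [heading=0, draw]
  FD 11: (44,0) -> (55,0) [heading=0, draw]
  FD 11: (55,0) -> (66,0) [heading=0, draw]
  -- iteration 3/6 --
  FD 7: (66,0) -> (73,0) [heading=0, draw]
  FD 4: (73,0) -> (77,0) [heading=0, draw]
  FD 11: (77,0) -> (88,0) [heading=0, draw]
  FD 11: (88,0) -> (99,0) [heading=0, draw]
  -- iteration 4/6 --
  FD 7: (99,0) -> (106,0) [heading=0, draw]
  FD 4: (106,0) -> (110,0) [heading=0, draw]
  FD 11: (110,0) -> (121,0) [heading=0, draw]
  FD 11: (121,0) -> (132,0) [heading=0, draw]
  -- iteration 5/6 --
  FD 7: (132,0) -> (139,0) [heading=0, draw]
  FD 4: (139,0) -> (143,0) [heading=0, draw]
  FD 11: (143,0) -> (154,0) [heading=0, draw]
  FD 11: (154,0) -> (165,0) [heading=0, draw]
  -- iteration 6/6 --
  FD 7: (165,0) -> (172,0) [heading=0, draw]
  FD 4: (172,0) -> (176,0) [heading=0, draw]
  FD 11: (176,0) -> (187,0) [heading=0, draw]
  FD 11: (187,0) -> (198,0) [heading=0, draw]
]
Final: pos=(198,0), heading=0, 24 segment(s) drawn

Answer: 0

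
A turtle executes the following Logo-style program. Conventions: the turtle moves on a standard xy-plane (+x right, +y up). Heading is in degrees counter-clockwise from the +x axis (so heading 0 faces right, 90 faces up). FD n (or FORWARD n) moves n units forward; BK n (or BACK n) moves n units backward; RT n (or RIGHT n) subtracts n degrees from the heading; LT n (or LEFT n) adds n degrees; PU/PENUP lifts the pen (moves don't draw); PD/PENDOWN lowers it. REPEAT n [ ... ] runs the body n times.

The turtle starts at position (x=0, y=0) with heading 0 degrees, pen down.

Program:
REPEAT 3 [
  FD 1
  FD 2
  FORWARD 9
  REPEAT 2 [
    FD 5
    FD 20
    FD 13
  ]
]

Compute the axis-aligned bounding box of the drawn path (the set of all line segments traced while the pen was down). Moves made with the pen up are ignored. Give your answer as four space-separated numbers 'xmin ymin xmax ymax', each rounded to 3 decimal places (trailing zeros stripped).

Answer: 0 0 264 0

Derivation:
Executing turtle program step by step:
Start: pos=(0,0), heading=0, pen down
REPEAT 3 [
  -- iteration 1/3 --
  FD 1: (0,0) -> (1,0) [heading=0, draw]
  FD 2: (1,0) -> (3,0) [heading=0, draw]
  FD 9: (3,0) -> (12,0) [heading=0, draw]
  REPEAT 2 [
    -- iteration 1/2 --
    FD 5: (12,0) -> (17,0) [heading=0, draw]
    FD 20: (17,0) -> (37,0) [heading=0, draw]
    FD 13: (37,0) -> (50,0) [heading=0, draw]
    -- iteration 2/2 --
    FD 5: (50,0) -> (55,0) [heading=0, draw]
    FD 20: (55,0) -> (75,0) [heading=0, draw]
    FD 13: (75,0) -> (88,0) [heading=0, draw]
  ]
  -- iteration 2/3 --
  FD 1: (88,0) -> (89,0) [heading=0, draw]
  FD 2: (89,0) -> (91,0) [heading=0, draw]
  FD 9: (91,0) -> (100,0) [heading=0, draw]
  REPEAT 2 [
    -- iteration 1/2 --
    FD 5: (100,0) -> (105,0) [heading=0, draw]
    FD 20: (105,0) -> (125,0) [heading=0, draw]
    FD 13: (125,0) -> (138,0) [heading=0, draw]
    -- iteration 2/2 --
    FD 5: (138,0) -> (143,0) [heading=0, draw]
    FD 20: (143,0) -> (163,0) [heading=0, draw]
    FD 13: (163,0) -> (176,0) [heading=0, draw]
  ]
  -- iteration 3/3 --
  FD 1: (176,0) -> (177,0) [heading=0, draw]
  FD 2: (177,0) -> (179,0) [heading=0, draw]
  FD 9: (179,0) -> (188,0) [heading=0, draw]
  REPEAT 2 [
    -- iteration 1/2 --
    FD 5: (188,0) -> (193,0) [heading=0, draw]
    FD 20: (193,0) -> (213,0) [heading=0, draw]
    FD 13: (213,0) -> (226,0) [heading=0, draw]
    -- iteration 2/2 --
    FD 5: (226,0) -> (231,0) [heading=0, draw]
    FD 20: (231,0) -> (251,0) [heading=0, draw]
    FD 13: (251,0) -> (264,0) [heading=0, draw]
  ]
]
Final: pos=(264,0), heading=0, 27 segment(s) drawn

Segment endpoints: x in {0, 1, 3, 12, 17, 37, 50, 55, 75, 88, 89, 91, 100, 105, 125, 138, 143, 163, 176, 177, 179, 188, 193, 213, 226, 231, 251, 264}, y in {0}
xmin=0, ymin=0, xmax=264, ymax=0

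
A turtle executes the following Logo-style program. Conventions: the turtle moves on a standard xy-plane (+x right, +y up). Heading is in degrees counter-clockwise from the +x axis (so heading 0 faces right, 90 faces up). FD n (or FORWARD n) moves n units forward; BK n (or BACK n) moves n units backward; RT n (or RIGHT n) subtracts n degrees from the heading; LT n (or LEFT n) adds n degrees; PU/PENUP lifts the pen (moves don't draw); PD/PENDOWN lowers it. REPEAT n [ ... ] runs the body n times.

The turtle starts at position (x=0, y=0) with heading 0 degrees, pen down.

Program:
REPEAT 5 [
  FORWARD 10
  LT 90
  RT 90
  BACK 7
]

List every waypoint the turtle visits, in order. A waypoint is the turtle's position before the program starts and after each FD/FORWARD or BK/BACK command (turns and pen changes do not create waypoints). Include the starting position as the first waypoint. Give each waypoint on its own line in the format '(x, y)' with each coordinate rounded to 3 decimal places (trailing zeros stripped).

Executing turtle program step by step:
Start: pos=(0,0), heading=0, pen down
REPEAT 5 [
  -- iteration 1/5 --
  FD 10: (0,0) -> (10,0) [heading=0, draw]
  LT 90: heading 0 -> 90
  RT 90: heading 90 -> 0
  BK 7: (10,0) -> (3,0) [heading=0, draw]
  -- iteration 2/5 --
  FD 10: (3,0) -> (13,0) [heading=0, draw]
  LT 90: heading 0 -> 90
  RT 90: heading 90 -> 0
  BK 7: (13,0) -> (6,0) [heading=0, draw]
  -- iteration 3/5 --
  FD 10: (6,0) -> (16,0) [heading=0, draw]
  LT 90: heading 0 -> 90
  RT 90: heading 90 -> 0
  BK 7: (16,0) -> (9,0) [heading=0, draw]
  -- iteration 4/5 --
  FD 10: (9,0) -> (19,0) [heading=0, draw]
  LT 90: heading 0 -> 90
  RT 90: heading 90 -> 0
  BK 7: (19,0) -> (12,0) [heading=0, draw]
  -- iteration 5/5 --
  FD 10: (12,0) -> (22,0) [heading=0, draw]
  LT 90: heading 0 -> 90
  RT 90: heading 90 -> 0
  BK 7: (22,0) -> (15,0) [heading=0, draw]
]
Final: pos=(15,0), heading=0, 10 segment(s) drawn
Waypoints (11 total):
(0, 0)
(10, 0)
(3, 0)
(13, 0)
(6, 0)
(16, 0)
(9, 0)
(19, 0)
(12, 0)
(22, 0)
(15, 0)

Answer: (0, 0)
(10, 0)
(3, 0)
(13, 0)
(6, 0)
(16, 0)
(9, 0)
(19, 0)
(12, 0)
(22, 0)
(15, 0)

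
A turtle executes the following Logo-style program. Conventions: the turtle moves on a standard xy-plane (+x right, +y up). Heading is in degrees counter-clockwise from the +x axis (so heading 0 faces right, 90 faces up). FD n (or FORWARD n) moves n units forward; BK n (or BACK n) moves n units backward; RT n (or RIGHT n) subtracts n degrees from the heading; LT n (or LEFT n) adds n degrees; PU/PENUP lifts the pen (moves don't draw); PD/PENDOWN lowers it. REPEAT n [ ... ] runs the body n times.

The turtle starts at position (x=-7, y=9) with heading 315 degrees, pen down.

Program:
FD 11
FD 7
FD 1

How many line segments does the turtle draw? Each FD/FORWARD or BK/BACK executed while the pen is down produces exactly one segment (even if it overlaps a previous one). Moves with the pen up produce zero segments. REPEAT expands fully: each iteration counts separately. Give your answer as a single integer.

Answer: 3

Derivation:
Executing turtle program step by step:
Start: pos=(-7,9), heading=315, pen down
FD 11: (-7,9) -> (0.778,1.222) [heading=315, draw]
FD 7: (0.778,1.222) -> (5.728,-3.728) [heading=315, draw]
FD 1: (5.728,-3.728) -> (6.435,-4.435) [heading=315, draw]
Final: pos=(6.435,-4.435), heading=315, 3 segment(s) drawn
Segments drawn: 3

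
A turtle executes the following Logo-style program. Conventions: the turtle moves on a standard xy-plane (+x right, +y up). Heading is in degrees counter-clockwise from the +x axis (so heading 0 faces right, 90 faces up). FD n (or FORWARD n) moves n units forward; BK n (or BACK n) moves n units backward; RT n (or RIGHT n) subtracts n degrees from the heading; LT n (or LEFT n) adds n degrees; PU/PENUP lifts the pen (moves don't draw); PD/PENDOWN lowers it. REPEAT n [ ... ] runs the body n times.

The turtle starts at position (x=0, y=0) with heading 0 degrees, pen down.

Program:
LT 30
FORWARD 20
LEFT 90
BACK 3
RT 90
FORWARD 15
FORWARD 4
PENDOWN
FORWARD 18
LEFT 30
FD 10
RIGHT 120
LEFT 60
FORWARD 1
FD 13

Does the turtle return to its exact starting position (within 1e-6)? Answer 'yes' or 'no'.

Executing turtle program step by step:
Start: pos=(0,0), heading=0, pen down
LT 30: heading 0 -> 30
FD 20: (0,0) -> (17.321,10) [heading=30, draw]
LT 90: heading 30 -> 120
BK 3: (17.321,10) -> (18.821,7.402) [heading=120, draw]
RT 90: heading 120 -> 30
FD 15: (18.821,7.402) -> (31.811,14.902) [heading=30, draw]
FD 4: (31.811,14.902) -> (35.275,16.902) [heading=30, draw]
PD: pen down
FD 18: (35.275,16.902) -> (50.863,25.902) [heading=30, draw]
LT 30: heading 30 -> 60
FD 10: (50.863,25.902) -> (55.863,34.562) [heading=60, draw]
RT 120: heading 60 -> 300
LT 60: heading 300 -> 0
FD 1: (55.863,34.562) -> (56.863,34.562) [heading=0, draw]
FD 13: (56.863,34.562) -> (69.863,34.562) [heading=0, draw]
Final: pos=(69.863,34.562), heading=0, 8 segment(s) drawn

Start position: (0, 0)
Final position: (69.863, 34.562)
Distance = 77.945; >= 1e-6 -> NOT closed

Answer: no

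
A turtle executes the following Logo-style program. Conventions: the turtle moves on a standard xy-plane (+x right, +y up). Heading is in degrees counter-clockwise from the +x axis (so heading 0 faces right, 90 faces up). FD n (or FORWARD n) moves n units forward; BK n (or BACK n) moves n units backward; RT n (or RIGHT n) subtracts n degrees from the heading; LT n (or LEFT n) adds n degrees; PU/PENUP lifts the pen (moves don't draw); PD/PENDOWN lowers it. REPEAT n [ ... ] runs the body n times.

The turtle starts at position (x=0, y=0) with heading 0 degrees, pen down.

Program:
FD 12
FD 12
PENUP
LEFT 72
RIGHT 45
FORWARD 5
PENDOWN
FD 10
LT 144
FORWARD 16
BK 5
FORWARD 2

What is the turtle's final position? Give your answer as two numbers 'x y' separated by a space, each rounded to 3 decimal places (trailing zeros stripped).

Executing turtle program step by step:
Start: pos=(0,0), heading=0, pen down
FD 12: (0,0) -> (12,0) [heading=0, draw]
FD 12: (12,0) -> (24,0) [heading=0, draw]
PU: pen up
LT 72: heading 0 -> 72
RT 45: heading 72 -> 27
FD 5: (24,0) -> (28.455,2.27) [heading=27, move]
PD: pen down
FD 10: (28.455,2.27) -> (37.365,6.81) [heading=27, draw]
LT 144: heading 27 -> 171
FD 16: (37.365,6.81) -> (21.562,9.313) [heading=171, draw]
BK 5: (21.562,9.313) -> (26.501,8.531) [heading=171, draw]
FD 2: (26.501,8.531) -> (24.525,8.844) [heading=171, draw]
Final: pos=(24.525,8.844), heading=171, 6 segment(s) drawn

Answer: 24.525 8.844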